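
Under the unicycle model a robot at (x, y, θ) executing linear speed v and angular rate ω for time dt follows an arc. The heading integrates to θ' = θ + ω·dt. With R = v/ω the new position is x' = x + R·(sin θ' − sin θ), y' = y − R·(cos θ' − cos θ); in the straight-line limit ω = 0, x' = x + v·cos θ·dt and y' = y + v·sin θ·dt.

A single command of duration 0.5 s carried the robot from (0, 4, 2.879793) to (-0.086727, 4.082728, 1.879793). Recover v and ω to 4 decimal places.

Δθ = 1.879793 − 2.879793 = -1.000000
ω = Δθ/dt = -1.000000/0.5 = -2.0000
R = Δx/(sin θ' − sin θ) = -0.1250
v = R·ω = -0.1250·-2.0000 = 0.2500

v = 0.2500, ω = -2.0000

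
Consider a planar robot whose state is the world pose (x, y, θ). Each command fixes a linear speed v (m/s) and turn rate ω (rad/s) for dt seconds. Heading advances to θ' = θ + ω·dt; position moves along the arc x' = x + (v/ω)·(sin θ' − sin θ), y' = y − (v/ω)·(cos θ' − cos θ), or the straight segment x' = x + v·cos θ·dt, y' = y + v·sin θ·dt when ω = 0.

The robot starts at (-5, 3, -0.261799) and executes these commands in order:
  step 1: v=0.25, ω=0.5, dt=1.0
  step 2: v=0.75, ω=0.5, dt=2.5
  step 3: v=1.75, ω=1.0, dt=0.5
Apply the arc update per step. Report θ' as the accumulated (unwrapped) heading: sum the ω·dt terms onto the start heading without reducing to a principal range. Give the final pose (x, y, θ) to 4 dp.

(-3.7559, 5.1848, 1.9882)

step 1: θ'=0.2382 (R=0.5000) → pose (-4.7526, 2.9971, 0.2382)
step 2: θ'=1.4882 (R=1.5000) → pose (-3.6117, 4.3310, 1.4882)
step 3: θ'=1.9882 (R=1.7500) → pose (-3.7559, 5.1848, 1.9882)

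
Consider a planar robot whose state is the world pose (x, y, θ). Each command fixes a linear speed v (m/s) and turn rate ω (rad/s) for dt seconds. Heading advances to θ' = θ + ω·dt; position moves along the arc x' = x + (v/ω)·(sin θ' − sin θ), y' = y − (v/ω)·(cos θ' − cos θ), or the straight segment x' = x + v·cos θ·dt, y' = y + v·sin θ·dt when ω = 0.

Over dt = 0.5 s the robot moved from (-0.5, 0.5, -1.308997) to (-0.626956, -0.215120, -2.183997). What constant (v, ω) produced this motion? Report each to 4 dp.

Δθ = -2.183997 − -1.308997 = -0.875000
ω = Δθ/dt = -0.875000/0.5 = -1.7500
R = −Δy/(cos θ' − cos θ) = -0.8571
v = R·ω = -0.8571·-1.7500 = 1.5000

v = 1.5000, ω = -1.7500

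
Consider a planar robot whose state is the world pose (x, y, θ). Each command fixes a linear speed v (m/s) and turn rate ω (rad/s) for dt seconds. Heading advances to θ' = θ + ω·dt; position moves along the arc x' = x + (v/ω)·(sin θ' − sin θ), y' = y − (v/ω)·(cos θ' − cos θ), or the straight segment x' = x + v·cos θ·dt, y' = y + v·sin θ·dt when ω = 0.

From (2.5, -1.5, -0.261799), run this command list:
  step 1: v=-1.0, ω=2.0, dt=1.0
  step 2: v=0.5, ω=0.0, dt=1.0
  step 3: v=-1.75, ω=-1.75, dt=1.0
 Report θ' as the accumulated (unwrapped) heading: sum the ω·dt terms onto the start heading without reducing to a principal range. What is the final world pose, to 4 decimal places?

step 1: θ'=1.7382 (R=-0.5000) → pose (1.8776, -2.0663, 1.7382)
step 2: θ'=1.7382 (straight) → pose (1.7943, -1.5733, 1.7382)
step 3: θ'=-0.0118 (R=1.0000) → pose (0.7964, -2.7398, -0.0118)

(0.7964, -2.7398, -0.0118)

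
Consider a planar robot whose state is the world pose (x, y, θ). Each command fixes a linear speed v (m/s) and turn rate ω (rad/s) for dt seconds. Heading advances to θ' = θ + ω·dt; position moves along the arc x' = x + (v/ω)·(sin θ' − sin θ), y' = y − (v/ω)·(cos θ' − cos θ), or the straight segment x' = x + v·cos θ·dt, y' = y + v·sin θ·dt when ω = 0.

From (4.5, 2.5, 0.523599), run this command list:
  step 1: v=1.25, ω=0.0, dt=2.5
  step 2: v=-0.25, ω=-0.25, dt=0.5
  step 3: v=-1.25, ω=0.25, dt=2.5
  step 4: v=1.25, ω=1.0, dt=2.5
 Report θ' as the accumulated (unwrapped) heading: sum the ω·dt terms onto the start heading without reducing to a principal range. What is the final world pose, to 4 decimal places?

step 1: θ'=0.5236 (straight) → pose (7.2063, 4.0625, 0.5236)
step 2: θ'=0.3986 (R=1.0000) → pose (7.0945, 4.0069, 0.3986)
step 3: θ'=1.0236 (R=-5.0000) → pose (4.7652, 2.0004, 1.0236)
step 4: θ'=3.5236 (R=1.2500) → pose (3.2317, 3.8106, 3.5236)

(3.2317, 3.8106, 3.5236)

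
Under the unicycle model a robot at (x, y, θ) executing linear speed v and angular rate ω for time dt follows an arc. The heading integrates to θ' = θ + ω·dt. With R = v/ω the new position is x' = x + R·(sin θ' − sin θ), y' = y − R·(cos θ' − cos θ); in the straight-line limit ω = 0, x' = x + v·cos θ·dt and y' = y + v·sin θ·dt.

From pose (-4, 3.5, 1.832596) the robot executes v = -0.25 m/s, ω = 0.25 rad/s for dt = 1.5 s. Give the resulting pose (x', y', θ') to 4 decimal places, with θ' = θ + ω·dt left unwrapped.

(-3.8381, 3.1642, 2.2076)

θ' = 1.8326 + 0.25·1.5 = 2.2076
R = v/ω = -0.25/0.25 = -1.0000
x' = -4 + -1.0000·(sin 2.2076 − sin 1.8326) = -3.8381
y' = 3.5 − -1.0000·(cos 2.2076 − cos 1.8326) = 3.1642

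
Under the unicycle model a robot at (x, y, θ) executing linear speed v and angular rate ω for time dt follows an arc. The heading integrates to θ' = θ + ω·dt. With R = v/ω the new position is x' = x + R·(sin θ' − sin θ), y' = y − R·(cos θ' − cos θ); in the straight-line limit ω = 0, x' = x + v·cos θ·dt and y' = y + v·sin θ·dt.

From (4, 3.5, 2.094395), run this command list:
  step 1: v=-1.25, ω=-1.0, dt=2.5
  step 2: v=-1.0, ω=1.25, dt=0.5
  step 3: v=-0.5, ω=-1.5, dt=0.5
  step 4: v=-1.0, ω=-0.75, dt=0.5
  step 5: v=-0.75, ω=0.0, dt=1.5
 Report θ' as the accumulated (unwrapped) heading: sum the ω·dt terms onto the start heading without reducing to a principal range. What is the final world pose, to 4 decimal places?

(0.6246, 3.0222, -0.9056)

step 1: θ'=-0.4056 (R=1.2500) → pose (2.4242, 1.7264, -0.4056)
step 2: θ'=0.2194 (R=-0.8000) → pose (1.9345, 1.7722, 0.2194)
step 3: θ'=-0.5306 (R=0.3333) → pose (1.6932, 1.8100, -0.5306)
step 4: θ'=-0.9056 (R=1.3333) → pose (1.3189, 2.1371, -0.9056)
step 5: θ'=-0.9056 (straight) → pose (0.6246, 3.0222, -0.9056)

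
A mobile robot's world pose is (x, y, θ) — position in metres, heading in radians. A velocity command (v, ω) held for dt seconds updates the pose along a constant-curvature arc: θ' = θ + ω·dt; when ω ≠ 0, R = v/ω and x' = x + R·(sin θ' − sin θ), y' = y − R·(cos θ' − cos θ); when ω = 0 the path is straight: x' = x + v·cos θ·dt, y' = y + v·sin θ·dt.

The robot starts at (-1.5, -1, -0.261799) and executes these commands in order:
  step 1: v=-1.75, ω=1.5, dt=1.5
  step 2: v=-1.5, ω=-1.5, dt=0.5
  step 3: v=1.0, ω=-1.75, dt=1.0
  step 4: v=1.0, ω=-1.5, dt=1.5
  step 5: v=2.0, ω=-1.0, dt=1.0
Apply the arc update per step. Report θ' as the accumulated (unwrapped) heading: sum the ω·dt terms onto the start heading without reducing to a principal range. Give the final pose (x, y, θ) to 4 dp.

step 1: θ'=1.9882 (R=-1.1667) → pose (-2.8685, -2.5999, 1.9882)
step 2: θ'=1.2382 (R=1.0000) → pose (-2.8374, -3.3318, 1.2382)
step 3: θ'=-0.5118 (R=-0.5714) → pose (-2.0174, -3.0201, -0.5118)
step 4: θ'=-2.7618 (R=-0.6667) → pose (-2.0968, -4.2205, -2.7618)
step 5: θ'=-3.7618 (R=-2.0000) → pose (-4.0006, -3.9906, -3.7618)

(-4.0006, -3.9906, -3.7618)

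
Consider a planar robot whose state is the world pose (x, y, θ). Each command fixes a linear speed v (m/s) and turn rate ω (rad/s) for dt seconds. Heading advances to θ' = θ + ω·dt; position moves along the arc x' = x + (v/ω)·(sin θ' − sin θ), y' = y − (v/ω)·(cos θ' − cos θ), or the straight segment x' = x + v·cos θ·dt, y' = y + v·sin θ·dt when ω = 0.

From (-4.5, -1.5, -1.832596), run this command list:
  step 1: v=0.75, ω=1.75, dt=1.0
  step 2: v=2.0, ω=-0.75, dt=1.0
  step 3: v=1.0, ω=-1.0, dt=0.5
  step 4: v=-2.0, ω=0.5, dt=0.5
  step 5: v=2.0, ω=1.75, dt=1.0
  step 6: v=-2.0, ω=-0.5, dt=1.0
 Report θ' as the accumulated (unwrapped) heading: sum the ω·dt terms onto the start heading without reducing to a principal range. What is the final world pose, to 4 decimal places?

step 1: θ'=-0.0826 (R=0.4286) → pose (-4.1214, -2.0380, -0.0826)
step 2: θ'=-0.8326 (R=-2.6667) → pose (-2.3689, -2.9011, -0.8326)
step 3: θ'=-1.3326 (R=-1.0000) → pose (-2.1368, -3.3381, -1.3326)
step 4: θ'=-1.0826 (R=-4.0000) → pose (-2.4912, -2.4057, -1.0826)
step 5: θ'=0.6674 (R=1.1429) → pose (-0.7745, -2.7673, 0.6674)
step 6: θ'=0.1674 (R=4.0000) → pose (-2.5838, -3.5697, 0.1674)

(-2.5838, -3.5697, 0.1674)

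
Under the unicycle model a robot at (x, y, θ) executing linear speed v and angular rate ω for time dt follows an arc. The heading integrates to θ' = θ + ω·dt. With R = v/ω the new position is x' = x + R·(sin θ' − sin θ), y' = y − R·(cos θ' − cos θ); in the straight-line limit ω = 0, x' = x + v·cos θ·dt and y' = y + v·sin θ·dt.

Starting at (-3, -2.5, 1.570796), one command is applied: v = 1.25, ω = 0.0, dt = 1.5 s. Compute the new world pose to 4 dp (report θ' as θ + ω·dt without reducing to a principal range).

(-3.0000, -0.6250, 1.5708)

θ' = 1.5708 + 0.0·1.5 = 1.5708
ω = 0 → straight: x' = -3 + 1.25·cos(1.5708)·1.5 = -3.0000
y' = -2.5 + 1.25·sin(1.5708)·1.5 = -0.6250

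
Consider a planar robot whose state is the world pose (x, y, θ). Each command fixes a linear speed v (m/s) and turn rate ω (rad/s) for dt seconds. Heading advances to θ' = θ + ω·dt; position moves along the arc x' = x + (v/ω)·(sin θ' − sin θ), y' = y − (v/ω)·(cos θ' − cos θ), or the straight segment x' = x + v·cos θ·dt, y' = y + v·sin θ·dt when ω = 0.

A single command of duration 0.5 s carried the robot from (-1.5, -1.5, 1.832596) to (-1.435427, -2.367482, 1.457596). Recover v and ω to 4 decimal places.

Δθ = 1.457596 − 1.832596 = -0.375000
ω = Δθ/dt = -0.375000/0.5 = -0.7500
R = −Δy/(cos θ' − cos θ) = 2.3333
v = R·ω = 2.3333·-0.7500 = -1.7500

v = -1.7500, ω = -0.7500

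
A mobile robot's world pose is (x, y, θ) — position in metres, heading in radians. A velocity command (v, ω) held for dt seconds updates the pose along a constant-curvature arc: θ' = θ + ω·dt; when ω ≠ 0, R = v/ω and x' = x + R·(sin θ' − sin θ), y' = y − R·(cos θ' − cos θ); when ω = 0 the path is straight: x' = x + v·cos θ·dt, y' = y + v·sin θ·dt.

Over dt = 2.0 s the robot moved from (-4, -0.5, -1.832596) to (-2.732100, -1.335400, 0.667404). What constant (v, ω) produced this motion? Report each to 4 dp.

v = 1.0000, ω = 1.2500

Δθ = 0.667404 − -1.832596 = 2.500000
ω = Δθ/dt = 2.500000/2.0 = 1.2500
R = Δx/(sin θ' − sin θ) = 0.8000
v = R·ω = 0.8000·1.2500 = 1.0000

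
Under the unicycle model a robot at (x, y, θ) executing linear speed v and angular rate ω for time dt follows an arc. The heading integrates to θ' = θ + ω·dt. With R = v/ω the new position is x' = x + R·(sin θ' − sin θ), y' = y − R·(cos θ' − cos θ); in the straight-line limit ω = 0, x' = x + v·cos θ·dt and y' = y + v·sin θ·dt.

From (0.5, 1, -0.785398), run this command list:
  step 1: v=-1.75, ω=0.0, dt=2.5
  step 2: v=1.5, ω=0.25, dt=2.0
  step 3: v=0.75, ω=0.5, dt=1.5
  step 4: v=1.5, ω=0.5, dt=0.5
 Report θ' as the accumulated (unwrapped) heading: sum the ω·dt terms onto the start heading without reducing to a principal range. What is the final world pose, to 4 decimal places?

(1.6760, 3.0932, 0.7146)

step 1: θ'=-0.7854 (straight) → pose (-2.5936, 4.0936, -0.7854)
step 2: θ'=-0.2854 (R=6.0000) → pose (-0.0402, 2.5789, -0.2854)
step 3: θ'=0.4646 (R=1.5000) → pose (1.0542, 2.6773, 0.4646)
step 4: θ'=0.7146 (R=3.0000) → pose (1.6760, 3.0932, 0.7146)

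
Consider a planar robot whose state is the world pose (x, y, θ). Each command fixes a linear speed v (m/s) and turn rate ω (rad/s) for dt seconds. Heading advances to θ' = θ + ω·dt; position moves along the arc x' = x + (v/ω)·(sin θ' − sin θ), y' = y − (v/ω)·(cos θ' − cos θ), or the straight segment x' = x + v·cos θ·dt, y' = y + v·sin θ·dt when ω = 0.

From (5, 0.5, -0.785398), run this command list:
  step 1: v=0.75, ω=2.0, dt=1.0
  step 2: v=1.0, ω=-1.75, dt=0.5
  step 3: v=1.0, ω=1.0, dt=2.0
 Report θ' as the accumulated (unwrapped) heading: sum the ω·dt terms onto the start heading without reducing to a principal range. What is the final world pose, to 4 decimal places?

(6.3475, 2.6121, 2.3396)

step 1: θ'=1.2146 (R=0.3750) → pose (5.6166, 0.6344, 1.2146)
step 2: θ'=0.3396 (R=-0.5714) → pose (5.9618, 0.9739, 0.3396)
step 3: θ'=2.3396 (R=1.0000) → pose (6.3475, 2.6121, 2.3396)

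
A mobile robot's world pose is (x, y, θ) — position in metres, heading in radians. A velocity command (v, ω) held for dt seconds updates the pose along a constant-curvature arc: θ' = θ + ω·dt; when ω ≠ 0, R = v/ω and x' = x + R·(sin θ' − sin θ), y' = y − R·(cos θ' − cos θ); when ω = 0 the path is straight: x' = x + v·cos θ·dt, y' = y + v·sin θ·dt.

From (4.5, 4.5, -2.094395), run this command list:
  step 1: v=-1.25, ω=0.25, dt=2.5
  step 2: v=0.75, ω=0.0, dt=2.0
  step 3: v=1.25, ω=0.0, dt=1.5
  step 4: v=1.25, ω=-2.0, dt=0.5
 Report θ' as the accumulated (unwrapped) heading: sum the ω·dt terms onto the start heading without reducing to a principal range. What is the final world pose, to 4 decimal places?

step 1: θ'=-1.4694 (R=-5.0000) → pose (5.1442, 7.5061, -1.4694)
step 2: θ'=-1.4694 (straight) → pose (5.2960, 6.0138, -1.4694)
step 3: θ'=-1.4694 (straight) → pose (5.4858, 4.1485, -1.4694)
step 4: θ'=-2.4694 (R=-0.6250) → pose (5.2532, 3.5962, -2.4694)

(5.2532, 3.5962, -2.4694)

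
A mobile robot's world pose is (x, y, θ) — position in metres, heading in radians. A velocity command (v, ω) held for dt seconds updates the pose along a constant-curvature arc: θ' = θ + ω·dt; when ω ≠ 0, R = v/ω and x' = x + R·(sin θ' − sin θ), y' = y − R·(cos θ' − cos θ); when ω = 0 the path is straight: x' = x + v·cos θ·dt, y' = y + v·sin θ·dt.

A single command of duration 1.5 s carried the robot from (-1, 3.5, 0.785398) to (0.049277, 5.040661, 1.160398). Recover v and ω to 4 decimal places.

Δθ = 1.160398 − 0.785398 = 0.375000
ω = Δθ/dt = 0.375000/1.5 = 0.2500
R = −Δy/(cos θ' − cos θ) = 5.0000
v = R·ω = 5.0000·0.2500 = 1.2500

v = 1.2500, ω = 0.2500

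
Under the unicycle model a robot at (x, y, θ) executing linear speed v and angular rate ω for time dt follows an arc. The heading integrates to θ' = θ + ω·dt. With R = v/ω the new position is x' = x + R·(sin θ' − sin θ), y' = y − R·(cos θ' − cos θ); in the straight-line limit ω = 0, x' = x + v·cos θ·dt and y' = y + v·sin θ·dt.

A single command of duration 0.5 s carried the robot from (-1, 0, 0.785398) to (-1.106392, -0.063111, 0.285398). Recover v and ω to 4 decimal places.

Δθ = 0.285398 − 0.785398 = -0.500000
ω = Δθ/dt = -0.500000/0.5 = -1.0000
R = Δx/(sin θ' − sin θ) = 0.2500
v = R·ω = 0.2500·-1.0000 = -0.2500

v = -0.2500, ω = -1.0000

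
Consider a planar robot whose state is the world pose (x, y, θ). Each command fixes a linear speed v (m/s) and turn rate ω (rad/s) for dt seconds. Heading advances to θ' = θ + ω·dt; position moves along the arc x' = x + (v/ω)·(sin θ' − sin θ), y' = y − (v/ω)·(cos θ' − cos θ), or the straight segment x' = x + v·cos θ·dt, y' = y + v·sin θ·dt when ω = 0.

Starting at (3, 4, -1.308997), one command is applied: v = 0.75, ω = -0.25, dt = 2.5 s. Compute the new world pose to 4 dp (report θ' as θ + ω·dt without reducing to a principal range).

θ' = -1.3090 + -0.25·2.5 = -1.9340
R = v/ω = 0.75/-0.25 = -3.0000
x' = 3 + -3.0000·(sin -1.9340 − sin -1.3090) = 2.9065
y' = 4 − -3.0000·(cos -1.9340 − cos -1.3090) = 2.1577

(2.9065, 2.1577, -1.9340)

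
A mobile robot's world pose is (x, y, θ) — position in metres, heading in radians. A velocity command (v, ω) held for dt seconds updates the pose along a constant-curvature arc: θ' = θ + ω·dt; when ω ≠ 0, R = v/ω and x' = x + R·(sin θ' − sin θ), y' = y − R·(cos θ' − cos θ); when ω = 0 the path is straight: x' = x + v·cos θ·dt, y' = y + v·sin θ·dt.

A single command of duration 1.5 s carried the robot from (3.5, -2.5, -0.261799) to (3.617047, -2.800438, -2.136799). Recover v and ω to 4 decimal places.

v = 0.2500, ω = -1.2500

Δθ = -2.136799 − -0.261799 = -1.875000
ω = Δθ/dt = -1.875000/1.5 = -1.2500
R = −Δy/(cos θ' − cos θ) = -0.2000
v = R·ω = -0.2000·-1.2500 = 0.2500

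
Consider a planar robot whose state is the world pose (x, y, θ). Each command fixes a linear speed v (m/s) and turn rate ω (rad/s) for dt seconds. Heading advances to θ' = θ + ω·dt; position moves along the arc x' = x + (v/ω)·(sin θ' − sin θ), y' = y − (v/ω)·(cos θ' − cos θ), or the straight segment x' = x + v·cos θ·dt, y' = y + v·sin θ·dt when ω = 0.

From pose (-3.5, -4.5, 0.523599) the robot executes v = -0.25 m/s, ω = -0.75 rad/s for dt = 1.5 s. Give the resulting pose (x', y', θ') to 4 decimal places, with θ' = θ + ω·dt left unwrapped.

(-3.8553, -4.4862, -0.6014)

θ' = 0.5236 + -0.75·1.5 = -0.6014
R = v/ω = -0.25/-0.75 = 0.3333
x' = -3.5 + 0.3333·(sin -0.6014 − sin 0.5236) = -3.8553
y' = -4.5 − 0.3333·(cos -0.6014 − cos 0.5236) = -4.4862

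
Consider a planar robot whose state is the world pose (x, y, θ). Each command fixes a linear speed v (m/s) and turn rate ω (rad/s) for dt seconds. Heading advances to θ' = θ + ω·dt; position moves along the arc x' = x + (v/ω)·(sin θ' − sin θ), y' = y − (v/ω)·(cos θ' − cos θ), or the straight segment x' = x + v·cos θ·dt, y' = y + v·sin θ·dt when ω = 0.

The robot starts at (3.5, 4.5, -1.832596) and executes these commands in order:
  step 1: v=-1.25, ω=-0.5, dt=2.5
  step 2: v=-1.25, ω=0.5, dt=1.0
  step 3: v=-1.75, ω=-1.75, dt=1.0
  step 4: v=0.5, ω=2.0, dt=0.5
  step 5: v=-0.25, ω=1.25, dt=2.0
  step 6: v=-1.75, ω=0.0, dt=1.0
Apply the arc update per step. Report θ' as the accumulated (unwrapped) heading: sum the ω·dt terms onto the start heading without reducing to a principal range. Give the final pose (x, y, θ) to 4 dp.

(7.2284, 8.0259, -0.8326)

step 1: θ'=-3.0826 (R=2.5000) → pose (5.7674, 6.3486, -3.0826)
step 2: θ'=-2.5826 (R=-2.5000) → pose (6.9458, 6.7248, -2.5826)
step 3: θ'=-4.3326 (R=1.0000) → pose (8.4049, 6.2477, -4.3326)
step 4: θ'=-3.3326 (R=0.2500) → pose (8.2202, 6.4005, -3.3326)
step 5: θ'=-0.8326 (R=-0.2000) → pose (8.4061, 6.7315, -0.8326)
step 6: θ'=-0.8326 (straight) → pose (7.2284, 8.0259, -0.8326)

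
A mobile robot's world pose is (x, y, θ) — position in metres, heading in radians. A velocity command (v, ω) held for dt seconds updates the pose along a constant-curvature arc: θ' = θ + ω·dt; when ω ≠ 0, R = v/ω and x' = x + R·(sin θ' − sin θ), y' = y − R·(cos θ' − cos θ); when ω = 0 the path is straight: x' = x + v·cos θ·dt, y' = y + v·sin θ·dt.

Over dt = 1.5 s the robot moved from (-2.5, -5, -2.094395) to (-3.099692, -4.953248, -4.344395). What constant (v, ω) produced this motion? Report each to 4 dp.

Δθ = -4.344395 − -2.094395 = -2.250000
ω = Δθ/dt = -2.250000/1.5 = -1.5000
R = Δx/(sin θ' − sin θ) = -0.3333
v = R·ω = -0.3333·-1.5000 = 0.5000

v = 0.5000, ω = -1.5000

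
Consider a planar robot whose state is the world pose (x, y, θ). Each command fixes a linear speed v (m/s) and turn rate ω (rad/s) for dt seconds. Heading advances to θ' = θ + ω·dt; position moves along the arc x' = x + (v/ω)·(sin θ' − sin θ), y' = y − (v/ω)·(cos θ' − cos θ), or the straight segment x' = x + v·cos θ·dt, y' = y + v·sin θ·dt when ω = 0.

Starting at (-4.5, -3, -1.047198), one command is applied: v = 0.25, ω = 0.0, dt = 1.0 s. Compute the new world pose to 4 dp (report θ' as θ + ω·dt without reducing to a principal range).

θ' = -1.0472 + 0.0·1.0 = -1.0472
ω = 0 → straight: x' = -4.5 + 0.25·cos(-1.0472)·1.0 = -4.3750
y' = -3 + 0.25·sin(-1.0472)·1.0 = -3.2165

(-4.3750, -3.2165, -1.0472)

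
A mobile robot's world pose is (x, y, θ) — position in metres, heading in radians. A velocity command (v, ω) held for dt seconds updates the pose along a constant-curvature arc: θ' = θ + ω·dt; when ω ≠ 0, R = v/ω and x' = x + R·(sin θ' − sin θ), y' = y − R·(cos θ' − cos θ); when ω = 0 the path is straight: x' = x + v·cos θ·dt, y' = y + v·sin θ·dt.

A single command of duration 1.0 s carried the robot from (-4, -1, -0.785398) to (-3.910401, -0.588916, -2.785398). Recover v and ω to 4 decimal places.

Δθ = -2.785398 − -0.785398 = -2.000000
ω = Δθ/dt = -2.000000/1.0 = -2.0000
R = −Δy/(cos θ' − cos θ) = 0.2500
v = R·ω = 0.2500·-2.0000 = -0.5000

v = -0.5000, ω = -2.0000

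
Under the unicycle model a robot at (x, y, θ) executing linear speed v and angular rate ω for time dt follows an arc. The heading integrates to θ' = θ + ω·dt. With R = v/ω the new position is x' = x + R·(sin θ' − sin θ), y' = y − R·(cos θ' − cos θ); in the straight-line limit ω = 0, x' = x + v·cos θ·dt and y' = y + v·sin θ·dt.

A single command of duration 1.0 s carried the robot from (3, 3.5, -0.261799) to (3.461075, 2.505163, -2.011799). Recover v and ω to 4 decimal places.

v = 1.2500, ω = -1.7500

Δθ = -2.011799 − -0.261799 = -1.750000
ω = Δθ/dt = -1.750000/1.0 = -1.7500
R = −Δy/(cos θ' − cos θ) = -0.7143
v = R·ω = -0.7143·-1.7500 = 1.2500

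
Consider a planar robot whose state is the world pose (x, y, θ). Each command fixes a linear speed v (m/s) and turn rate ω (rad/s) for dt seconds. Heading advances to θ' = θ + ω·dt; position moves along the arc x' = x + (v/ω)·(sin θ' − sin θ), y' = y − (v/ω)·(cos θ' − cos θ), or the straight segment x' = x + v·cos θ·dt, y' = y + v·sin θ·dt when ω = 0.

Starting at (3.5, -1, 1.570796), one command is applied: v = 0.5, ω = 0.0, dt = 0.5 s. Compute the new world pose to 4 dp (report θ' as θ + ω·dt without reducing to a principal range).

θ' = 1.5708 + 0.0·0.5 = 1.5708
ω = 0 → straight: x' = 3.5 + 0.5·cos(1.5708)·0.5 = 3.5000
y' = -1 + 0.5·sin(1.5708)·0.5 = -0.7500

(3.5000, -0.7500, 1.5708)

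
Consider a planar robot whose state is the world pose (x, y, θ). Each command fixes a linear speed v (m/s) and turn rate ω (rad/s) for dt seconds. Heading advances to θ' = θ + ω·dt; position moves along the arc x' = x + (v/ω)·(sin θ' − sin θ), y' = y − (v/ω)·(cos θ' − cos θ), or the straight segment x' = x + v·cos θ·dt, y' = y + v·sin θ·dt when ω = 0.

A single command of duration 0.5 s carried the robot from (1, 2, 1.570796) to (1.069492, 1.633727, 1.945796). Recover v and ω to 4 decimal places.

Δθ = 1.945796 − 1.570796 = 0.375000
ω = Δθ/dt = 0.375000/0.5 = 0.7500
R = −Δy/(cos θ' − cos θ) = -1.0000
v = R·ω = -1.0000·0.7500 = -0.7500

v = -0.7500, ω = 0.7500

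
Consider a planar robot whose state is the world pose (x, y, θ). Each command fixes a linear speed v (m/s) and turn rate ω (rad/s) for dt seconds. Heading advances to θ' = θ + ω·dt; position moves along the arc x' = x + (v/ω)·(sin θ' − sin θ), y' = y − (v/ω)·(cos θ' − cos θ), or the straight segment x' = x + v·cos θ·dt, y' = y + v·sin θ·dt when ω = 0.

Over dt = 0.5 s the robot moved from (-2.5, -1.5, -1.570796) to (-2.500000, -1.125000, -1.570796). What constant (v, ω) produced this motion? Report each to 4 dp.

Δθ = -1.570796 − -1.570796 = 0.000000
ω = Δθ/dt = 0.000000/0.5 = 0.0000
ω = 0 → v = (Δx·cos θ + Δy·sin θ)/dt = -0.7500

v = -0.7500, ω = 0.0000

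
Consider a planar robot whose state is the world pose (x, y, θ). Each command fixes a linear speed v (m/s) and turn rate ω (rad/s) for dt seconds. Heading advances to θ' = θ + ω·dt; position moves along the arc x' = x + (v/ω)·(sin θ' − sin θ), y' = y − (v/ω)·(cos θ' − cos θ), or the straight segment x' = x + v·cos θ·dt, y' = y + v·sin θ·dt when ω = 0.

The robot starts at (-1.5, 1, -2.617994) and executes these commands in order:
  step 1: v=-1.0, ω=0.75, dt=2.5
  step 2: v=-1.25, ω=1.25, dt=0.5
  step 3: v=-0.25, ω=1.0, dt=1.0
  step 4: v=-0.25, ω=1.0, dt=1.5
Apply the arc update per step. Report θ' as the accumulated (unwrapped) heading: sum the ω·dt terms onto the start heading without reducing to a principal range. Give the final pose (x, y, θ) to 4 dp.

(-2.0250, 2.9637, 2.3820)

step 1: θ'=-0.7430 (R=-1.3333) → pose (-1.2647, 3.1366, -0.7430)
step 2: θ'=-0.1180 (R=-1.0000) → pose (-1.8234, 3.3932, -0.1180)
step 3: θ'=0.8820 (R=-0.2500) → pose (-2.0459, 3.3039, 0.8820)
step 4: θ'=2.3820 (R=-0.2500) → pose (-2.0250, 2.9637, 2.3820)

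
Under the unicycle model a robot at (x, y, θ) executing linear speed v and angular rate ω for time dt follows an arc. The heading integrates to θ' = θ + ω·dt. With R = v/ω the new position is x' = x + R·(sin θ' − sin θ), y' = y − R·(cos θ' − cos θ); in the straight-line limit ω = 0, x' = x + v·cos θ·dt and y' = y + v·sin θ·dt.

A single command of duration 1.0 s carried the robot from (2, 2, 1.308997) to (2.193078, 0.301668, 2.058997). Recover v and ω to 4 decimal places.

Δθ = 2.058997 − 1.308997 = 0.750000
ω = Δθ/dt = 0.750000/1.0 = 0.7500
R = −Δy/(cos θ' − cos θ) = -2.3333
v = R·ω = -2.3333·0.7500 = -1.7500

v = -1.7500, ω = 0.7500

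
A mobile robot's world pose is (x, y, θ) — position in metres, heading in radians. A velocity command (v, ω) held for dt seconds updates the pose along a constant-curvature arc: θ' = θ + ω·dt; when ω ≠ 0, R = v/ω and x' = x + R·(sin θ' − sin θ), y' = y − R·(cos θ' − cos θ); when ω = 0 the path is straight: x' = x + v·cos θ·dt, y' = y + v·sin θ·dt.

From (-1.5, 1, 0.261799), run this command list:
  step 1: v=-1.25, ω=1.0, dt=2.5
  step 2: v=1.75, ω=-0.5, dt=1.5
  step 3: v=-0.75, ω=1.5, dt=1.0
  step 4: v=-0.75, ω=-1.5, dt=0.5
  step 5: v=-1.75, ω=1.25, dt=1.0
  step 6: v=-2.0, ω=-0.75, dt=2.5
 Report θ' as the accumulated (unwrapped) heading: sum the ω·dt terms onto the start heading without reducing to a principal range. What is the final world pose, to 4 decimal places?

step 1: θ'=2.7618 (R=-1.2500) → pose (-1.6399, -1.3683, 2.7618)
step 2: θ'=2.0118 (R=-3.5000) → pose (-3.5075, 0.3883, 2.0118)
step 3: θ'=3.5118 (R=-0.5000) → pose (-2.8744, 0.1356, 3.5118)
step 4: θ'=2.7618 (R=0.5000) → pose (-2.5081, 0.1338, 2.7618)
step 5: θ'=4.0118 (R=-1.4000) → pose (-0.9189, 0.5315, 4.0118)
step 6: θ'=2.1368 (R=2.6667) → pose (3.3705, 0.2425, 2.1368)

(3.3705, 0.2425, 2.1368)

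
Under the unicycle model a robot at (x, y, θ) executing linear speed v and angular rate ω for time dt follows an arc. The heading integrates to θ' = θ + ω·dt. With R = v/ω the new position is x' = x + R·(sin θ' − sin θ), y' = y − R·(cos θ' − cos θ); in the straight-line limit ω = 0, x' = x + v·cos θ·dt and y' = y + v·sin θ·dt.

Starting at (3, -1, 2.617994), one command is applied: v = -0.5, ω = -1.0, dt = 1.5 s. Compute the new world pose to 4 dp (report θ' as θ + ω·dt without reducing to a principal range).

(3.1996, -1.6518, 1.1180)

θ' = 2.6180 + -1.0·1.5 = 1.1180
R = v/ω = -0.5/-1.0 = 0.5000
x' = 3 + 0.5000·(sin 1.1180 − sin 2.6180) = 3.1996
y' = -1 − 0.5000·(cos 1.1180 − cos 2.6180) = -1.6518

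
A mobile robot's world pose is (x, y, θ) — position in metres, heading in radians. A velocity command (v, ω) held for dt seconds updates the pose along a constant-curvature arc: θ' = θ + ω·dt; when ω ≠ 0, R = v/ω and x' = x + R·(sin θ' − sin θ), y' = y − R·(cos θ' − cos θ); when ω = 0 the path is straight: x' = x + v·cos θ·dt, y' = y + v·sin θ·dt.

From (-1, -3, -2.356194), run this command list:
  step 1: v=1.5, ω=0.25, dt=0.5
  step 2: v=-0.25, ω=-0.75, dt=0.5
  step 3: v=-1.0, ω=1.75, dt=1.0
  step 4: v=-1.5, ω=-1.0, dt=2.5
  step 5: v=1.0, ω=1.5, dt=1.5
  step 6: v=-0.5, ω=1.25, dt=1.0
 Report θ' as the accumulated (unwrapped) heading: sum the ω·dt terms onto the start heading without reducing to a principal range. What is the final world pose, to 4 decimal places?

step 1: θ'=-2.2312 (R=6.0000) → pose (-1.4958, -3.5621, -2.2312)
step 2: θ'=-2.6062 (R=0.3333) → pose (-1.4027, -3.4798, -2.6062)
step 3: θ'=-0.8562 (R=-0.5714) → pose (-1.2626, -2.6139, -0.8562)
step 4: θ'=-3.3562 (R=1.5000) → pose (0.1899, -0.1653, -3.3562)
step 5: θ'=-1.1062 (R=0.6667) → pose (-0.5481, -1.1154, -1.1062)
step 6: θ'=0.1438 (R=-0.4000) → pose (-0.9630, -0.8988, 0.1438)

(-0.9630, -0.8988, 0.1438)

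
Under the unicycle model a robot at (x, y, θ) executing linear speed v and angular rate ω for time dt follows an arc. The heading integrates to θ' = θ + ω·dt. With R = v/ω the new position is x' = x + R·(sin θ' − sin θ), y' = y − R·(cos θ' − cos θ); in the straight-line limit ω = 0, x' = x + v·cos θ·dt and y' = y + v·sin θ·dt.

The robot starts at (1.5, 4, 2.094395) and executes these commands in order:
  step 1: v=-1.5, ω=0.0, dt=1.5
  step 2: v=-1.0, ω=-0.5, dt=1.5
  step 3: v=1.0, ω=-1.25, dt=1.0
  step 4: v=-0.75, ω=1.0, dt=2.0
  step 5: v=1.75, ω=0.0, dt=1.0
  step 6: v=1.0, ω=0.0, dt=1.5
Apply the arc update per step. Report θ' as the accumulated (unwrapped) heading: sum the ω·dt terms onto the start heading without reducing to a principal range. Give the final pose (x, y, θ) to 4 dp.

(1.3423, 2.9123, 2.0944)

step 1: θ'=2.0944 (straight) → pose (2.6250, 2.0514, 2.0944)
step 2: θ'=1.3444 (R=2.0000) → pose (2.8419, 0.6025, 1.3444)
step 3: θ'=0.0944 (R=-0.8000) → pose (3.5461, 1.2194, 0.0944)
step 4: θ'=2.0944 (R=-0.7500) → pose (2.9673, 0.0977, 2.0944)
step 5: θ'=2.0944 (straight) → pose (2.0923, 1.6132, 2.0944)
step 6: θ'=2.0944 (straight) → pose (1.3423, 2.9123, 2.0944)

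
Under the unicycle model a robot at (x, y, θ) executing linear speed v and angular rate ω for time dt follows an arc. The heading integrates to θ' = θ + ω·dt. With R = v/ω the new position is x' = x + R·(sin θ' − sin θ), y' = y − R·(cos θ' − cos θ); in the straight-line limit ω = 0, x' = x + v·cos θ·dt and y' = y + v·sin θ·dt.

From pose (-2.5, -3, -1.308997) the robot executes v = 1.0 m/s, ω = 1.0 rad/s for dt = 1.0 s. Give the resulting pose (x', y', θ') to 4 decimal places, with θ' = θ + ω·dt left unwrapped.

(-1.8382, -3.6938, -0.3090)

θ' = -1.3090 + 1.0·1.0 = -0.3090
R = v/ω = 1.0/1.0 = 1.0000
x' = -2.5 + 1.0000·(sin -0.3090 − sin -1.3090) = -1.8382
y' = -3 − 1.0000·(cos -0.3090 − cos -1.3090) = -3.6938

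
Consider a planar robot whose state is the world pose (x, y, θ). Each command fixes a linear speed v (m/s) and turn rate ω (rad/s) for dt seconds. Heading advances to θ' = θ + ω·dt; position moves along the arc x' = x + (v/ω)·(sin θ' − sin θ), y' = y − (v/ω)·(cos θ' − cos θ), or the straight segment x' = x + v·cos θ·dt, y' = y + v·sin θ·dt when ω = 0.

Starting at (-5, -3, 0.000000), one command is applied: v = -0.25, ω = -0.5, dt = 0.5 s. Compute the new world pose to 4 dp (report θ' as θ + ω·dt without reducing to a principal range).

(-5.1237, -2.9845, -0.2500)

θ' = 0.0000 + -0.5·0.5 = -0.2500
R = v/ω = -0.25/-0.5 = 0.5000
x' = -5 + 0.5000·(sin -0.2500 − sin 0.0000) = -5.1237
y' = -3 − 0.5000·(cos -0.2500 − cos 0.0000) = -2.9845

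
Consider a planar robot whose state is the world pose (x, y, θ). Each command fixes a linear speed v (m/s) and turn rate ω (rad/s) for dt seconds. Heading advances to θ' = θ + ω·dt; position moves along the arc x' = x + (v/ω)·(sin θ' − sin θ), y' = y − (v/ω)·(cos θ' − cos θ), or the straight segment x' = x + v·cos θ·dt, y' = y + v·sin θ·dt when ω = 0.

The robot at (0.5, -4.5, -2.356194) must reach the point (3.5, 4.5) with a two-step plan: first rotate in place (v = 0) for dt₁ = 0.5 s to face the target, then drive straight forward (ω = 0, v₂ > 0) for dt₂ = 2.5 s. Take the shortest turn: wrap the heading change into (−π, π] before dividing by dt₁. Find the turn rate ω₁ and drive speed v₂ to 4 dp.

heading to target = atan2(4.5−-4.5, 3.5−0.5) = 1.2490
Δθ = wrap(1.2490 − -2.3562) = -2.6779; ω₁ = Δθ/dt₁ = -5.3559
distance = √((3.5−0.5)² + (4.5−-4.5)²) = 9.4868; v₂ = distance/dt₂ = 3.7947

ω₁ = -5.3559, v₂ = 3.7947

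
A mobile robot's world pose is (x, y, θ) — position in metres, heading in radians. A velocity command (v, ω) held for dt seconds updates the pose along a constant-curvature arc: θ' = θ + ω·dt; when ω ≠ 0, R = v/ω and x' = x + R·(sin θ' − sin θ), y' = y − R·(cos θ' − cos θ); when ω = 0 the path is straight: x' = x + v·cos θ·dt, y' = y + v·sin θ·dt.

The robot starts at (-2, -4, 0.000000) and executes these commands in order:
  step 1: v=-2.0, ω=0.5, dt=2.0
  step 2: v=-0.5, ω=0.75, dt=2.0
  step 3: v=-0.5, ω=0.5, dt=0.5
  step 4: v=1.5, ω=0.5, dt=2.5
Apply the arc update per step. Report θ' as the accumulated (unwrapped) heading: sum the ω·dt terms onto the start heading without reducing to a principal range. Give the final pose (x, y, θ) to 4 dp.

step 1: θ'=1.0000 (R=-4.0000) → pose (-5.3659, -5.8388, 1.0000)
step 2: θ'=2.5000 (R=-0.6667) → pose (-5.2039, -6.7331, 2.5000)
step 3: θ'=2.7500 (R=-1.0000) → pose (-4.9871, -6.8562, 2.7500)
step 4: θ'=4.0000 (R=3.0000) → pose (-8.4025, -7.6682, 4.0000)

(-8.4025, -7.6682, 4.0000)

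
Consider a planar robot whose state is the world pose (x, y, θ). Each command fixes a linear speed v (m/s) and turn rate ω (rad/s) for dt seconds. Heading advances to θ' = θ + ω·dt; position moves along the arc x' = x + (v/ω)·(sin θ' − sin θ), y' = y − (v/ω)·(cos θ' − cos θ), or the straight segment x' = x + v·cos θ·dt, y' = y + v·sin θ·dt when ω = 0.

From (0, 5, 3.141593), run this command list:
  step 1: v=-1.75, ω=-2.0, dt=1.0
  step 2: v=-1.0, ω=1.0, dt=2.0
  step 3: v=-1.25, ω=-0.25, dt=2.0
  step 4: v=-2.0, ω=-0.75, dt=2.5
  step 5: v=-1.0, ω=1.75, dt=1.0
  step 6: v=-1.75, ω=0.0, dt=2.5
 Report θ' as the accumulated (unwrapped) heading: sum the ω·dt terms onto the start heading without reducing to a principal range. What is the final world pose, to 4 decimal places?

(8.2834, -5.9631, 2.5166)

step 1: θ'=1.1416 (R=0.8750) → pose (0.7956, 3.7609, 1.1416)
step 2: θ'=3.1416 (R=-1.0000) → pose (1.7049, 2.3447, 3.1416)
step 3: θ'=2.6416 (R=5.0000) → pose (4.1021, 1.7326, 2.6416)
step 4: θ'=0.7666 (R=2.6667) → pose (4.6734, -2.5283, 0.7666)
step 5: θ'=2.5166 (R=-0.5714) → pose (4.7355, -3.4033, 2.5166)
step 6: θ'=2.5166 (straight) → pose (8.2834, -5.9631, 2.5166)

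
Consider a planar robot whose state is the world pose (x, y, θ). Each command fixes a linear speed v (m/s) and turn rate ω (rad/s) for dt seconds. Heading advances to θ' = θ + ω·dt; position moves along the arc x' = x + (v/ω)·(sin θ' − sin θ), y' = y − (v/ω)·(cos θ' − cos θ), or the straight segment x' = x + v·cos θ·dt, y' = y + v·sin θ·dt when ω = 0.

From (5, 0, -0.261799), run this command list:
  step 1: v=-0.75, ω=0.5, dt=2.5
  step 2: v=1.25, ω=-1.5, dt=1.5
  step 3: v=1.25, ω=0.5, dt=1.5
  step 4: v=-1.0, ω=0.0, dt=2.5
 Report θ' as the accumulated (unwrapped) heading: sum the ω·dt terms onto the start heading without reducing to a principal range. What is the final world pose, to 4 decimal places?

step 1: θ'=0.9882 (R=-1.5000) → pose (3.3592, -0.6236, 0.9882)
step 2: θ'=-1.2618 (R=-0.8333) → pose (4.8489, -0.8287, -1.2618)
step 3: θ'=-0.5118 (R=2.5000) → pose (6.0062, -2.2481, -0.5118)
step 4: θ'=-0.5118 (straight) → pose (3.8265, -1.0237, -0.5118)

(3.8265, -1.0237, -0.5118)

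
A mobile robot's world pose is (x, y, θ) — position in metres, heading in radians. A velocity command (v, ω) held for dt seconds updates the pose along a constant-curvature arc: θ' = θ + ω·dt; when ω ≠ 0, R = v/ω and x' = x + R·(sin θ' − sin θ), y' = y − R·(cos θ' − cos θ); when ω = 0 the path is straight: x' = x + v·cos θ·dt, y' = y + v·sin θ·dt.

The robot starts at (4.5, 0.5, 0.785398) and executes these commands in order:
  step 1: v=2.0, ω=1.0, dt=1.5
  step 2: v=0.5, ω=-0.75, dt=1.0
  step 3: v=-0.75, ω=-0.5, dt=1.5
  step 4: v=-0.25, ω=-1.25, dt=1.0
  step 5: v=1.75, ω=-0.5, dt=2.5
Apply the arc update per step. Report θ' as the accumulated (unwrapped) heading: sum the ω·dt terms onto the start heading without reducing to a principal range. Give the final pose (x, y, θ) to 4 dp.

step 1: θ'=2.2854 (R=2.0000) → pose (4.5965, 3.2248, 2.2854)
step 2: θ'=1.5354 (R=-0.6667) → pose (4.4338, 3.6853, 1.5354)
step 3: θ'=0.7854 (R=1.5000) → pose (3.9954, 2.6777, 0.7854)
step 4: θ'=-0.4646 (R=0.2000) → pose (3.7644, 2.6404, -0.4646)
step 5: θ'=-1.7146 (R=-3.5000) → pose (5.6600, -0.9902, -1.7146)

(5.6600, -0.9902, -1.7146)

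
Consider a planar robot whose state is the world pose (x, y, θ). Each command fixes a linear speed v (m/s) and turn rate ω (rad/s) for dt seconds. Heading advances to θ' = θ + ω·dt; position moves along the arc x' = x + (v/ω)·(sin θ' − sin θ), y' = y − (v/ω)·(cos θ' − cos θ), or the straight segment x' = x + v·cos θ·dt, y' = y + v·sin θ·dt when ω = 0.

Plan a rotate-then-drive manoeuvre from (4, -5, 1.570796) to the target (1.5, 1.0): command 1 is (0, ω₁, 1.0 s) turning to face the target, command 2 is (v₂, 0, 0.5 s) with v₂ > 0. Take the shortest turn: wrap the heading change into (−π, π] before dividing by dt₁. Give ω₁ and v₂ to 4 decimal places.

ω₁ = 0.3948, v₂ = 13.0000

heading to target = atan2(1−-5, 1.5−4) = 1.9656
Δθ = wrap(1.9656 − 1.5708) = 0.3948; ω₁ = Δθ/dt₁ = 0.3948
distance = √((1.5−4)² + (1−-5)²) = 6.5000; v₂ = distance/dt₂ = 13.0000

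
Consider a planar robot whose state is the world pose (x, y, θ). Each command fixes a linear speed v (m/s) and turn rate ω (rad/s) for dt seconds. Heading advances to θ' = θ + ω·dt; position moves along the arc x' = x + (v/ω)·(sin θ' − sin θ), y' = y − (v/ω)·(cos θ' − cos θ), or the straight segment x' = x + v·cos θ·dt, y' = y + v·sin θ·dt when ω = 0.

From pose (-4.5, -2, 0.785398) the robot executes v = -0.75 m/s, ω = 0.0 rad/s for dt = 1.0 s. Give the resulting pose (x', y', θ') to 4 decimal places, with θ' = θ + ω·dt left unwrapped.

θ' = 0.7854 + 0.0·1.0 = 0.7854
ω = 0 → straight: x' = -4.5 + -0.75·cos(0.7854)·1.0 = -5.0303
y' = -2 + -0.75·sin(0.7854)·1.0 = -2.5303

(-5.0303, -2.5303, 0.7854)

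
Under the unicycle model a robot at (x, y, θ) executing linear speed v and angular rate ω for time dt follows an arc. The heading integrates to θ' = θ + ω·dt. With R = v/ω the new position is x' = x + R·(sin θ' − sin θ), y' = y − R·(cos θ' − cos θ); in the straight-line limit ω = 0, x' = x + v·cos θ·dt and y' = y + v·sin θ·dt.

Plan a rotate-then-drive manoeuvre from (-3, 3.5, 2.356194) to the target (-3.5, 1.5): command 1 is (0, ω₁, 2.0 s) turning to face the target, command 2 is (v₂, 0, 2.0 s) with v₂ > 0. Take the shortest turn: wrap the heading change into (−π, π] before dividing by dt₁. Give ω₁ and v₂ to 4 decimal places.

ω₁ = 1.0556, v₂ = 1.0308

heading to target = atan2(1.5−3.5, -3.5−-3) = -1.8158
Δθ = wrap(-1.8158 − 2.3562) = 2.1112; ω₁ = Δθ/dt₁ = 1.0556
distance = √((-3.5−-3)² + (1.5−3.5)²) = 2.0616; v₂ = distance/dt₂ = 1.0308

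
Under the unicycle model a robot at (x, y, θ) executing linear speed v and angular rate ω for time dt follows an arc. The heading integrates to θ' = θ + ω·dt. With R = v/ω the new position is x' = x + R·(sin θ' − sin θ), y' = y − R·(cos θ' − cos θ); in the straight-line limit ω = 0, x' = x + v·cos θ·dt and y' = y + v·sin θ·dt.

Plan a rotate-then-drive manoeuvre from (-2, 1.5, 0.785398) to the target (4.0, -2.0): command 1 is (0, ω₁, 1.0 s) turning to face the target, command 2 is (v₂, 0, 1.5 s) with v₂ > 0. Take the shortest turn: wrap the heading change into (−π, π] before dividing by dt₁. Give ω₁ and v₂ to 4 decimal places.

ω₁ = -1.3135, v₂ = 4.6308

heading to target = atan2(-2−1.5, 4−-2) = -0.5281
Δθ = wrap(-0.5281 − 0.7854) = -1.3135; ω₁ = Δθ/dt₁ = -1.3135
distance = √((4−-2)² + (-2−1.5)²) = 6.9462; v₂ = distance/dt₂ = 4.6308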